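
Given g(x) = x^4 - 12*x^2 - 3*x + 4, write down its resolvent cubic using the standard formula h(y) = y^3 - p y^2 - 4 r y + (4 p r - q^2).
h(y) = y^3 + 12*y^2 - 16*y - 201

Identify coefficients: p = -12, q = -3, r = 4.
Plug into h(y) = y^3 - p y^2 - 4 r y + (4 p r - q^2):
  h(y) = y^3 - (-12) y^2 - 4*(4) y + (4*(-12)*(4) - (-3)^2)
       = y^3 + (12) y^2 + (-16) y + (-201).
Simplifying: h(y) = y^3 + 12*y^2 - 16*y - 201.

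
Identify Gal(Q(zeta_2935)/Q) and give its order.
|Gal(Q(zeta_2935)/Q)| = phi(2935) = 2344; group ≅ (Z/2935Z)^* ≅ Z/4Z × Z/586Z

The n-th cyclotomic polynomial Φ_2935(x) is the minimal polynomial of zeta_2935 over Q and has degree phi(2935) = 2344. So Q(zeta_2935) is a degree-2344 Galois extension with Galois group (Z/2935Z)^*. By CRT, (Z/2935Z)^* ≅ (Z/5Z)^* × (Z/587Z)^*. Each prime-power unit group is (Z/5Z)^* ≅ Z/4Z; (Z/587Z)^* ≅ Z/586Z. Hence Gal(Q(zeta_2935)/Q) ≅ Z/4Z × Z/586Z.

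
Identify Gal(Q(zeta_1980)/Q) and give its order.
|Gal(Q(zeta_1980)/Q)| = phi(1980) = 480; group ≅ (Z/1980Z)^* ≅ Z/2Z × Z/4Z × Z/6Z × Z/10Z

The n-th cyclotomic polynomial Φ_1980(x) is the minimal polynomial of zeta_1980 over Q and has degree phi(1980) = 480. So Q(zeta_1980) is a degree-480 Galois extension with Galois group (Z/1980Z)^*. By CRT, (Z/1980Z)^* ≅ (Z/4Z)^* × (Z/9Z)^* × (Z/5Z)^* × (Z/11Z)^*. Each prime-power unit group is (Z/4Z)^* ≅ Z/2Z; (Z/9Z)^* ≅ Z/6Z; (Z/5Z)^* ≅ Z/4Z; (Z/11Z)^* ≅ Z/10Z. Hence Gal(Q(zeta_1980)/Q) ≅ Z/2Z × Z/4Z × Z/6Z × Z/10Z.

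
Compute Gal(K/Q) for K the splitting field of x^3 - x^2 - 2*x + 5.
Gal(K/Q) = S_3 (symmetric group of order 6)

Compute the discriminant of x^3 + (-1)*x^2 + (-2)*x + (5): Δ = -439. Since Δ is not a rational square, the Galois group is not contained in A_3; it must be the full S_3 (irreducibility of the cubic rules out anything smaller).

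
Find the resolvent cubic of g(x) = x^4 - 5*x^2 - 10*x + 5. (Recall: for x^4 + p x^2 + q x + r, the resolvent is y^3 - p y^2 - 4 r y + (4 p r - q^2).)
h(y) = y^3 + 5*y^2 - 20*y - 200

Identify coefficients: p = -5, q = -10, r = 5.
Plug into h(y) = y^3 - p y^2 - 4 r y + (4 p r - q^2):
  h(y) = y^3 - (-5) y^2 - 4*(5) y + (4*(-5)*(5) - (-10)^2)
       = y^3 + (5) y^2 + (-20) y + (-200).
Simplifying: h(y) = y^3 + 5*y^2 - 20*y - 200.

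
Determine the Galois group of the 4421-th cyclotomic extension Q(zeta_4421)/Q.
|Gal(Q(zeta_4421)/Q)| = phi(4421) = 4420; group ≅ (Z/4421Z)^* ≅ Z/4420Z

The n-th cyclotomic polynomial Φ_4421(x) is the minimal polynomial of zeta_4421 over Q and has degree phi(4421) = 4420. So Q(zeta_4421) is a degree-4420 Galois extension with Galois group (Z/4421Z)^*. (Z/4421Z)^* is cyclic since 4421 is an odd prime power (or 4). Hence Gal(Q(zeta_4421)/Q) ≅ Z/4420Z.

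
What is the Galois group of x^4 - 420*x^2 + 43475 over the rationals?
Gal(K/Q) = V_4 (Klein four-group, Z/2Z × Z/2Z)

f factors as (x^2 - 185)(x^2 - 235), so the splitting field is K = Q(sqrt(185), sqrt(235)). The elements 185, 235, 43475 are all non-squares in Q, so sqrt(185) and sqrt(235) generate independent quadratic extensions. Thus [K:Q] = 4 and Gal(K/Q) is generated by the two order-2 automorphisms sqrt(185) ↦ -sqrt(185) and sqrt(235) ↦ -sqrt(235), giving V_4.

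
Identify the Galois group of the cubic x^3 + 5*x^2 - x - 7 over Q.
Gal(K/Q) = S_3 (symmetric group of order 6)

Compute the discriminant of x^3 + (5)*x^2 + (-1)*x + (-7): Δ = 2836. Since Δ is not a rational square, the Galois group is not contained in A_3; it must be the full S_3 (irreducibility of the cubic rules out anything smaller).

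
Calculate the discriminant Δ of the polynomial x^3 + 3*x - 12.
Δ = -3996

For a depressed cubic x^3 + p x + q the discriminant is Δ = -4 p^3 - 27 q^2 = -4*(3)^3 - 27*(-12)^2 = -108 - 3888 = -3996.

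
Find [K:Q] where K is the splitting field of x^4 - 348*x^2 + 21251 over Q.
[K:Q] = 4

f factors as (x^2 - 79)(x^2 - 269); the splitting field is K = Q(sqrt(79), sqrt(269)). Since 79, 269, and 21251 are all non-squares in Q, the three subfields Q(sqrt(79)), Q(sqrt(269)), Q(sqrt(21251)) are distinct degree-2 extensions, so [K:Q] = 4 (Klein four Galois group).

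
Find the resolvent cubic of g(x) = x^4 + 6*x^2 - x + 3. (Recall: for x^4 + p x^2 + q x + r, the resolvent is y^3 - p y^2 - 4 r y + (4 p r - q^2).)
h(y) = y^3 - 6*y^2 - 12*y + 71

Identify coefficients: p = 6, q = -1, r = 3.
Plug into h(y) = y^3 - p y^2 - 4 r y + (4 p r - q^2):
  h(y) = y^3 - (6) y^2 - 4*(3) y + (4*(6)*(3) - (-1)^2)
       = y^3 + (-6) y^2 + (-12) y + (71).
Simplifying: h(y) = y^3 - 6*y^2 - 12*y + 71.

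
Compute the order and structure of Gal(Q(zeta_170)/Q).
|Gal(Q(zeta_170)/Q)| = phi(170) = 64; group ≅ (Z/170Z)^* ≅ Z/4Z × Z/16Z

The n-th cyclotomic polynomial Φ_170(x) is the minimal polynomial of zeta_170 over Q and has degree phi(170) = 64. So Q(zeta_170) is a degree-64 Galois extension with Galois group (Z/170Z)^*. By CRT, (Z/170Z)^* ≅ (Z/2Z)^* × (Z/5Z)^* × (Z/17Z)^*. Each prime-power unit group is (Z/2Z)^* ≅ trivial group (order 1); (Z/5Z)^* ≅ Z/4Z; (Z/17Z)^* ≅ Z/16Z. Hence Gal(Q(zeta_170)/Q) ≅ Z/4Z × Z/16Z.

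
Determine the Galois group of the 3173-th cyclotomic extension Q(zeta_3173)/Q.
|Gal(Q(zeta_3173)/Q)| = phi(3173) = 2988; group ≅ (Z/3173Z)^* ≅ Z/18Z × Z/166Z

The n-th cyclotomic polynomial Φ_3173(x) is the minimal polynomial of zeta_3173 over Q and has degree phi(3173) = 2988. So Q(zeta_3173) is a degree-2988 Galois extension with Galois group (Z/3173Z)^*. By CRT, (Z/3173Z)^* ≅ (Z/19Z)^* × (Z/167Z)^*. Each prime-power unit group is (Z/19Z)^* ≅ Z/18Z; (Z/167Z)^* ≅ Z/166Z. Hence Gal(Q(zeta_3173)/Q) ≅ Z/18Z × Z/166Z.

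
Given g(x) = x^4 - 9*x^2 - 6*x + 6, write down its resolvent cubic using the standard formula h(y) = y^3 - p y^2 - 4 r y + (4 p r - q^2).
h(y) = y^3 + 9*y^2 - 24*y - 252

Identify coefficients: p = -9, q = -6, r = 6.
Plug into h(y) = y^3 - p y^2 - 4 r y + (4 p r - q^2):
  h(y) = y^3 - (-9) y^2 - 4*(6) y + (4*(-9)*(6) - (-6)^2)
       = y^3 + (9) y^2 + (-24) y + (-252).
Simplifying: h(y) = y^3 + 9*y^2 - 24*y - 252.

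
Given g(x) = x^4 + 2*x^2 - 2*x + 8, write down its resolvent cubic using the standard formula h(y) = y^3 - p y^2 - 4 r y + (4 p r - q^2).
h(y) = y^3 - 2*y^2 - 32*y + 60

Identify coefficients: p = 2, q = -2, r = 8.
Plug into h(y) = y^3 - p y^2 - 4 r y + (4 p r - q^2):
  h(y) = y^3 - (2) y^2 - 4*(8) y + (4*(2)*(8) - (-2)^2)
       = y^3 + (-2) y^2 + (-32) y + (60).
Simplifying: h(y) = y^3 - 2*y^2 - 32*y + 60.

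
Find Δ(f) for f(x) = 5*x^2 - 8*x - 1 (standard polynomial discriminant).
Δ = 84

For a quadratic a x^2 + b x + c the discriminant is Δ = b^2 - 4ac = (-8)^2 - 4*(5)*(-1) = 64 - (-20) = 84.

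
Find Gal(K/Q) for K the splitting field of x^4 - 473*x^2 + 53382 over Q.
Gal(K/Q) = V_4 (Klein four-group, Z/2Z × Z/2Z)

f factors as (x^2 - 186)(x^2 - 287), so the splitting field is K = Q(sqrt(186), sqrt(287)). The elements 186, 287, 53382 are all non-squares in Q, so sqrt(186) and sqrt(287) generate independent quadratic extensions. Thus [K:Q] = 4 and Gal(K/Q) is generated by the two order-2 automorphisms sqrt(186) ↦ -sqrt(186) and sqrt(287) ↦ -sqrt(287), giving V_4.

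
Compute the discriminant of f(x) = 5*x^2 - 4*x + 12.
Δ = -224

For a quadratic a x^2 + b x + c the discriminant is Δ = b^2 - 4ac = (-4)^2 - 4*(5)*(12) = 16 - (240) = -224.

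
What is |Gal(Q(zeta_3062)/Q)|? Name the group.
|Gal(Q(zeta_3062)/Q)| = phi(3062) = 1530; group ≅ (Z/3062Z)^* ≅ Z/1530Z

The n-th cyclotomic polynomial Φ_3062(x) is the minimal polynomial of zeta_3062 over Q and has degree phi(3062) = 1530. So Q(zeta_3062) is a degree-1530 Galois extension with Galois group (Z/3062Z)^*. By CRT, (Z/3062Z)^* ≅ (Z/2Z)^* × (Z/1531Z)^*. Each prime-power unit group is (Z/2Z)^* ≅ trivial group (order 1); (Z/1531Z)^* ≅ Z/1530Z. Hence Gal(Q(zeta_3062)/Q) ≅ Z/1530Z.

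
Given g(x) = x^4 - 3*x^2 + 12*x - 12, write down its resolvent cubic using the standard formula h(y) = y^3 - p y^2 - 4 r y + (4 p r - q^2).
h(y) = y^3 + 3*y^2 + 48*y

Identify coefficients: p = -3, q = 12, r = -12.
Plug into h(y) = y^3 - p y^2 - 4 r y + (4 p r - q^2):
  h(y) = y^3 - (-3) y^2 - 4*(-12) y + (4*(-3)*(-12) - (12)^2)
       = y^3 + (3) y^2 + (48) y + (0).
Simplifying: h(y) = y^3 + 3*y^2 + 48*y.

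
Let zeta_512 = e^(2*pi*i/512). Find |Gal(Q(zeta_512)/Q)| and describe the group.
|Gal(Q(zeta_512)/Q)| = phi(512) = 256; group ≅ (Z/512Z)^* ≅ Z/2Z × Z/128Z

The n-th cyclotomic polynomial Φ_512(x) is the minimal polynomial of zeta_512 over Q and has degree phi(512) = 256. So Q(zeta_512) is a degree-256 Galois extension with Galois group (Z/512Z)^*. (Z/512Z)^* for n = 2^9 is Z/2Z × Z/2^7Z (not cyclic). Hence Gal(Q(zeta_512)/Q) ≅ Z/2Z × Z/128Z.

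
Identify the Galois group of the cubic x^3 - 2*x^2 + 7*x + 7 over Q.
Gal(K/Q) = S_3 (symmetric group of order 6)

Compute the discriminant of x^3 + (-2)*x^2 + (7)*x + (7): Δ = -4039. Since Δ is not a rational square, the Galois group is not contained in A_3; it must be the full S_3 (irreducibility of the cubic rules out anything smaller).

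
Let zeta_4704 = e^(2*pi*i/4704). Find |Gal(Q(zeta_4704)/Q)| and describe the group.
|Gal(Q(zeta_4704)/Q)| = phi(4704) = 1344; group ≅ (Z/4704Z)^* ≅ Z/2Z × Z/2Z × Z/8Z × Z/42Z

The n-th cyclotomic polynomial Φ_4704(x) is the minimal polynomial of zeta_4704 over Q and has degree phi(4704) = 1344. So Q(zeta_4704) is a degree-1344 Galois extension with Galois group (Z/4704Z)^*. By CRT, (Z/4704Z)^* ≅ (Z/32Z)^* × (Z/3Z)^* × (Z/49Z)^*. Each prime-power unit group is (Z/32Z)^* ≅ Z/2Z × Z/8Z; (Z/3Z)^* ≅ Z/2Z; (Z/49Z)^* ≅ Z/42Z. Hence Gal(Q(zeta_4704)/Q) ≅ Z/2Z × Z/2Z × Z/8Z × Z/42Z.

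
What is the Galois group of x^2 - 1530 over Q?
Gal(K/Q) = Z/2Z (cyclic of order 2)

x^2 - 1530 is irreducible over Q since 1530 is not a rational square. The splitting field Q(sqrt(1530)) has degree 2 over Q, and its unique nontrivial automorphism is sqrt(1530) ↦ -sqrt(1530). Hence Gal(Q(sqrt(1530))/Q) = Z/2Z.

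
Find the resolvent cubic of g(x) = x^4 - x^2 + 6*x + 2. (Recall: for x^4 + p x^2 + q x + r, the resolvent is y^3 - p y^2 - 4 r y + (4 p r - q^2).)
h(y) = y^3 + y^2 - 8*y - 44

Identify coefficients: p = -1, q = 6, r = 2.
Plug into h(y) = y^3 - p y^2 - 4 r y + (4 p r - q^2):
  h(y) = y^3 - (-1) y^2 - 4*(2) y + (4*(-1)*(2) - (6)^2)
       = y^3 + (1) y^2 + (-8) y + (-44).
Simplifying: h(y) = y^3 + y^2 - 8*y - 44.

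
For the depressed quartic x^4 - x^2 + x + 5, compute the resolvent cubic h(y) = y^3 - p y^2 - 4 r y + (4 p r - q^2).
h(y) = y^3 + y^2 - 20*y - 21

Identify coefficients: p = -1, q = 1, r = 5.
Plug into h(y) = y^3 - p y^2 - 4 r y + (4 p r - q^2):
  h(y) = y^3 - (-1) y^2 - 4*(5) y + (4*(-1)*(5) - (1)^2)
       = y^3 + (1) y^2 + (-20) y + (-21).
Simplifying: h(y) = y^3 + y^2 - 20*y - 21.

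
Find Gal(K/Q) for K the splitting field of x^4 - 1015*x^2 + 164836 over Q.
Gal(K/Q) = Z/2Z (cyclic of order 2)

f factors as (x^2 - 812)(x^2 - 203), so the splitting field is K = Q(sqrt(812), sqrt(203)). The squarefree part of 812 is 203 and the squarefree part of 203 is also 203, so sqrt(812) and sqrt(203) are both rational multiples of sqrt(203). Hence Q(sqrt(812)) = Q(sqrt(203)) = Q(sqrt(203)), and the splitting field collapses to a single degree-2 extension with Galois group Z/2Z.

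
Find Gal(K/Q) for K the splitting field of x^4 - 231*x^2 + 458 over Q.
Gal(K/Q) = V_4 (Klein four-group, Z/2Z × Z/2Z)

f factors as (x^2 - 2)(x^2 - 229), so the splitting field is K = Q(sqrt(2), sqrt(229)). The elements 2, 229, 458 are all non-squares in Q, so sqrt(2) and sqrt(229) generate independent quadratic extensions. Thus [K:Q] = 4 and Gal(K/Q) is generated by the two order-2 automorphisms sqrt(2) ↦ -sqrt(2) and sqrt(229) ↦ -sqrt(229), giving V_4.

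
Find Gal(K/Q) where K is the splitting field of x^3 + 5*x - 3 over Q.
Gal(K/Q) = S_3 (symmetric group of order 6)

Compute the discriminant of x^3 + (0)*x^2 + (5)*x + (-3): Δ = -743. Since Δ is not a rational square, the Galois group is not contained in A_3; it must be the full S_3 (irreducibility of the cubic rules out anything smaller).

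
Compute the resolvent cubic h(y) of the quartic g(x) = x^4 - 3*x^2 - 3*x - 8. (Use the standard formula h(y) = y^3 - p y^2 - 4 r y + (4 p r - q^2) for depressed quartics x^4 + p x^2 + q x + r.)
h(y) = y^3 + 3*y^2 + 32*y + 87

Identify coefficients: p = -3, q = -3, r = -8.
Plug into h(y) = y^3 - p y^2 - 4 r y + (4 p r - q^2):
  h(y) = y^3 - (-3) y^2 - 4*(-8) y + (4*(-3)*(-8) - (-3)^2)
       = y^3 + (3) y^2 + (32) y + (87).
Simplifying: h(y) = y^3 + 3*y^2 + 32*y + 87.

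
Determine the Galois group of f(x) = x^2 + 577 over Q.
Gal(K/Q) = Z/2Z (cyclic of order 2)

x^2 + 577 is irreducible over Q since -577 is not a rational square. The splitting field Q(sqrt(-577)) has degree 2 over Q, and its unique nontrivial automorphism is sqrt(-577) ↦ -sqrt(-577). Hence Gal(Q(sqrt(-577))/Q) = Z/2Z.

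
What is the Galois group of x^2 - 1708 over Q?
Gal(K/Q) = Z/2Z (cyclic of order 2)

x^2 - 1708 is irreducible over Q since 1708 is not a rational square. The splitting field Q(sqrt(1708)) has degree 2 over Q, and its unique nontrivial automorphism is sqrt(1708) ↦ -sqrt(1708). Hence Gal(Q(sqrt(1708))/Q) = Z/2Z.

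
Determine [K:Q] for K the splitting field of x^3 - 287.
[K:Q] = 6

x^3 - 287 has one real root r = 287^(1/3) and two complex roots r*zeta_3, r*zeta_3^2 where zeta_3 = e^(2*pi*i/3). The splitting field is Q(r, zeta_3). [Q(r):Q] = 3 and [Q(zeta_3):Q] = 2 with gcd = 1, so [Q(r, zeta_3):Q] = 3 * 2 = 6.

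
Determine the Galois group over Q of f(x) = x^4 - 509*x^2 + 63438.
Gal(K/Q) = V_4 (Klein four-group, Z/2Z × Z/2Z)

f factors as (x^2 - 218)(x^2 - 291), so the splitting field is K = Q(sqrt(218), sqrt(291)). The elements 218, 291, 63438 are all non-squares in Q, so sqrt(218) and sqrt(291) generate independent quadratic extensions. Thus [K:Q] = 4 and Gal(K/Q) is generated by the two order-2 automorphisms sqrt(218) ↦ -sqrt(218) and sqrt(291) ↦ -sqrt(291), giving V_4.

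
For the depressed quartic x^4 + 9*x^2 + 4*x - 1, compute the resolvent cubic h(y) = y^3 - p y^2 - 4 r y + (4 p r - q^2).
h(y) = y^3 - 9*y^2 + 4*y - 52

Identify coefficients: p = 9, q = 4, r = -1.
Plug into h(y) = y^3 - p y^2 - 4 r y + (4 p r - q^2):
  h(y) = y^3 - (9) y^2 - 4*(-1) y + (4*(9)*(-1) - (4)^2)
       = y^3 + (-9) y^2 + (4) y + (-52).
Simplifying: h(y) = y^3 - 9*y^2 + 4*y - 52.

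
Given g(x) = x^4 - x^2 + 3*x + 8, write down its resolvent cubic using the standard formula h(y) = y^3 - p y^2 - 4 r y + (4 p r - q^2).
h(y) = y^3 + y^2 - 32*y - 41

Identify coefficients: p = -1, q = 3, r = 8.
Plug into h(y) = y^3 - p y^2 - 4 r y + (4 p r - q^2):
  h(y) = y^3 - (-1) y^2 - 4*(8) y + (4*(-1)*(8) - (3)^2)
       = y^3 + (1) y^2 + (-32) y + (-41).
Simplifying: h(y) = y^3 + y^2 - 32*y - 41.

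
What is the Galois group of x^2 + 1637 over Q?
Gal(K/Q) = Z/2Z (cyclic of order 2)

x^2 + 1637 is irreducible over Q since -1637 is not a rational square. The splitting field Q(sqrt(-1637)) has degree 2 over Q, and its unique nontrivial automorphism is sqrt(-1637) ↦ -sqrt(-1637). Hence Gal(Q(sqrt(-1637))/Q) = Z/2Z.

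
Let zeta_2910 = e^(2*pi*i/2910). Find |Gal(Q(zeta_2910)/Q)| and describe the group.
|Gal(Q(zeta_2910)/Q)| = phi(2910) = 768; group ≅ (Z/2910Z)^* ≅ Z/2Z × Z/4Z × Z/96Z

The n-th cyclotomic polynomial Φ_2910(x) is the minimal polynomial of zeta_2910 over Q and has degree phi(2910) = 768. So Q(zeta_2910) is a degree-768 Galois extension with Galois group (Z/2910Z)^*. By CRT, (Z/2910Z)^* ≅ (Z/2Z)^* × (Z/3Z)^* × (Z/5Z)^* × (Z/97Z)^*. Each prime-power unit group is (Z/2Z)^* ≅ trivial group (order 1); (Z/3Z)^* ≅ Z/2Z; (Z/5Z)^* ≅ Z/4Z; (Z/97Z)^* ≅ Z/96Z. Hence Gal(Q(zeta_2910)/Q) ≅ Z/2Z × Z/4Z × Z/96Z.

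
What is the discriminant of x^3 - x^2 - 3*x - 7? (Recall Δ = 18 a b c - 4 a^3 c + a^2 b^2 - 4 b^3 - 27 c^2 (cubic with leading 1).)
Δ = -1612

For x^3 + a x^2 + b x + c the discriminant is Δ = 18 a b c - 4 a^3 c + a^2 b^2 - 4 b^3 - 27 c^2.
Plug a = -1, b = -3, c = -7:
  18*(-1)*(-3)*(-7) - 4*(-1)^3*(-7) + (-1)^2*(-3)^2 - 4*(-3)^3 - 27*(-7)^2
  = -378 + (-28) + 9 + (108) + (-1323)
  = -1612.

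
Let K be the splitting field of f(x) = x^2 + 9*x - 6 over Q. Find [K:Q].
[K:Q] = 2

The discriminant of x^2 + (9)*x + (-6) is b^2 - 4c = 81 - (-24) = 105. Since 105 is not a perfect square in Q, the polynomial is irreducible over Q. Its two roots generate a degree-2 extension, so [K:Q] = 2.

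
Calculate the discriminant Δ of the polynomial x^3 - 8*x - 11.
Δ = -1219

For a depressed cubic x^3 + p x + q the discriminant is Δ = -4 p^3 - 27 q^2 = -4*(-8)^3 - 27*(-11)^2 = 2048 - 3267 = -1219.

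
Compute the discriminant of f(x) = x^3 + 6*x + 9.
Δ = -3051

For a depressed cubic x^3 + p x + q the discriminant is Δ = -4 p^3 - 27 q^2 = -4*(6)^3 - 27*(9)^2 = -864 - 2187 = -3051.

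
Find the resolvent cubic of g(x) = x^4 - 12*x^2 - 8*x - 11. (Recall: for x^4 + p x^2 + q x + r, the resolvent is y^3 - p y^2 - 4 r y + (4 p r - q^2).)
h(y) = y^3 + 12*y^2 + 44*y + 464

Identify coefficients: p = -12, q = -8, r = -11.
Plug into h(y) = y^3 - p y^2 - 4 r y + (4 p r - q^2):
  h(y) = y^3 - (-12) y^2 - 4*(-11) y + (4*(-12)*(-11) - (-8)^2)
       = y^3 + (12) y^2 + (44) y + (464).
Simplifying: h(y) = y^3 + 12*y^2 + 44*y + 464.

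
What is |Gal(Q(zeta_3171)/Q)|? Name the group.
|Gal(Q(zeta_3171)/Q)| = phi(3171) = 1800; group ≅ (Z/3171Z)^* ≅ Z/2Z × Z/6Z × Z/150Z

The n-th cyclotomic polynomial Φ_3171(x) is the minimal polynomial of zeta_3171 over Q and has degree phi(3171) = 1800. So Q(zeta_3171) is a degree-1800 Galois extension with Galois group (Z/3171Z)^*. By CRT, (Z/3171Z)^* ≅ (Z/3Z)^* × (Z/7Z)^* × (Z/151Z)^*. Each prime-power unit group is (Z/3Z)^* ≅ Z/2Z; (Z/7Z)^* ≅ Z/6Z; (Z/151Z)^* ≅ Z/150Z. Hence Gal(Q(zeta_3171)/Q) ≅ Z/2Z × Z/6Z × Z/150Z.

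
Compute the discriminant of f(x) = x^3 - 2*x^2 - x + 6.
Δ = -556

For x^3 + a x^2 + b x + c the discriminant is Δ = 18 a b c - 4 a^3 c + a^2 b^2 - 4 b^3 - 27 c^2.
Plug a = -2, b = -1, c = 6:
  18*(-2)*(-1)*(6) - 4*(-2)^3*(6) + (-2)^2*(-1)^2 - 4*(-1)^3 - 27*(6)^2
  = 216 + (192) + 4 + (4) + (-972)
  = -556.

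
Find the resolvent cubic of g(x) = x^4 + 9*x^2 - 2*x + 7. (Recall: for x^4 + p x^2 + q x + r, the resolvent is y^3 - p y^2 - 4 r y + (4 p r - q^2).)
h(y) = y^3 - 9*y^2 - 28*y + 248

Identify coefficients: p = 9, q = -2, r = 7.
Plug into h(y) = y^3 - p y^2 - 4 r y + (4 p r - q^2):
  h(y) = y^3 - (9) y^2 - 4*(7) y + (4*(9)*(7) - (-2)^2)
       = y^3 + (-9) y^2 + (-28) y + (248).
Simplifying: h(y) = y^3 - 9*y^2 - 28*y + 248.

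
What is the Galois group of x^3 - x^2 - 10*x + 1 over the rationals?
Gal(K/Q) = S_3 (symmetric group of order 6)

Compute the discriminant of x^3 + (-1)*x^2 + (-10)*x + (1): Δ = 4257. Since Δ is not a rational square, the Galois group is not contained in A_3; it must be the full S_3 (irreducibility of the cubic rules out anything smaller).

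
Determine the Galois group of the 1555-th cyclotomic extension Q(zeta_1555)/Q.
|Gal(Q(zeta_1555)/Q)| = phi(1555) = 1240; group ≅ (Z/1555Z)^* ≅ Z/4Z × Z/310Z

The n-th cyclotomic polynomial Φ_1555(x) is the minimal polynomial of zeta_1555 over Q and has degree phi(1555) = 1240. So Q(zeta_1555) is a degree-1240 Galois extension with Galois group (Z/1555Z)^*. By CRT, (Z/1555Z)^* ≅ (Z/5Z)^* × (Z/311Z)^*. Each prime-power unit group is (Z/5Z)^* ≅ Z/4Z; (Z/311Z)^* ≅ Z/310Z. Hence Gal(Q(zeta_1555)/Q) ≅ Z/4Z × Z/310Z.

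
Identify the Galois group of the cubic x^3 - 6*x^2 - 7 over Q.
Gal(K/Q) = S_3 (symmetric group of order 6)

Compute the discriminant of x^3 + (-6)*x^2 + (0)*x + (-7): Δ = -7371. Since Δ is not a rational square, the Galois group is not contained in A_3; it must be the full S_3 (irreducibility of the cubic rules out anything smaller).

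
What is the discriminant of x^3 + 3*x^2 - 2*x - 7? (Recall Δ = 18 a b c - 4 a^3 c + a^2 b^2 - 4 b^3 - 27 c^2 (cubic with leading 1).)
Δ = 257

For x^3 + a x^2 + b x + c the discriminant is Δ = 18 a b c - 4 a^3 c + a^2 b^2 - 4 b^3 - 27 c^2.
Plug a = 3, b = -2, c = -7:
  18*(3)*(-2)*(-7) - 4*(3)^3*(-7) + (3)^2*(-2)^2 - 4*(-2)^3 - 27*(-7)^2
  = 756 + (756) + 36 + (32) + (-1323)
  = 257.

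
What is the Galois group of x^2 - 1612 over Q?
Gal(K/Q) = Z/2Z (cyclic of order 2)

x^2 - 1612 is irreducible over Q since 1612 is not a rational square. The splitting field Q(sqrt(1612)) has degree 2 over Q, and its unique nontrivial automorphism is sqrt(1612) ↦ -sqrt(1612). Hence Gal(Q(sqrt(1612))/Q) = Z/2Z.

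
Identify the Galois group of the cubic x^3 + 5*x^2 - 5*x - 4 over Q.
Gal(K/Q) = S_3 (symmetric group of order 6)

Compute the discriminant of x^3 + (5)*x^2 + (-5)*x + (-4): Δ = 4493. Since Δ is not a rational square, the Galois group is not contained in A_3; it must be the full S_3 (irreducibility of the cubic rules out anything smaller).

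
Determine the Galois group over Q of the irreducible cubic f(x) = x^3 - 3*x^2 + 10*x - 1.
Gal(K/Q) = S_3 (symmetric group of order 6)

Compute the discriminant of x^3 + (-3)*x^2 + (10)*x + (-1): Δ = -2695. Since Δ is not a rational square, the Galois group is not contained in A_3; it must be the full S_3 (irreducibility of the cubic rules out anything smaller).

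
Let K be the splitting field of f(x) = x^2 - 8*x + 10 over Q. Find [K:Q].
[K:Q] = 2

The discriminant of x^2 + (-8)*x + (10) is b^2 - 4c = 64 - (40) = 24. Since 24 is not a perfect square in Q, the polynomial is irreducible over Q. Its two roots generate a degree-2 extension, so [K:Q] = 2.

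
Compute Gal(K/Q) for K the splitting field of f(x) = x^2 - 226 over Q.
Gal(K/Q) = Z/2Z (cyclic of order 2)

x^2 - 226 is irreducible over Q since 226 is not a rational square. The splitting field Q(sqrt(226)) has degree 2 over Q, and its unique nontrivial automorphism is sqrt(226) ↦ -sqrt(226). Hence Gal(Q(sqrt(226))/Q) = Z/2Z.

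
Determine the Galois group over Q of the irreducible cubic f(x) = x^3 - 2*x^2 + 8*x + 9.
Gal(K/Q) = S_3 (symmetric group of order 6)

Compute the discriminant of x^3 + (-2)*x^2 + (8)*x + (9): Δ = -6283. Since Δ is not a rational square, the Galois group is not contained in A_3; it must be the full S_3 (irreducibility of the cubic rules out anything smaller).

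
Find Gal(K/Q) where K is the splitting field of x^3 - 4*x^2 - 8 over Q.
Gal(K/Q) = S_3 (symmetric group of order 6)

Compute the discriminant of x^3 + (-4)*x^2 + (0)*x + (-8): Δ = -3776. Since Δ is not a rational square, the Galois group is not contained in A_3; it must be the full S_3 (irreducibility of the cubic rules out anything smaller).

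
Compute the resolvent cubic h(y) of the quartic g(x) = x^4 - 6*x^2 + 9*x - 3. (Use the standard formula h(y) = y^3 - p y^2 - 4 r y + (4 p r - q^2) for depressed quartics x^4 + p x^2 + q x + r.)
h(y) = y^3 + 6*y^2 + 12*y - 9

Identify coefficients: p = -6, q = 9, r = -3.
Plug into h(y) = y^3 - p y^2 - 4 r y + (4 p r - q^2):
  h(y) = y^3 - (-6) y^2 - 4*(-3) y + (4*(-6)*(-3) - (9)^2)
       = y^3 + (6) y^2 + (12) y + (-9).
Simplifying: h(y) = y^3 + 6*y^2 + 12*y - 9.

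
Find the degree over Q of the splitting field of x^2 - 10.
[K:Q] = 2

The discriminant of x^2 + (0)*x + (-10) is b^2 - 4c = 0 - (-40) = 40. Since 40 is not a perfect square in Q, the polynomial is irreducible over Q. Its two roots generate a degree-2 extension, so [K:Q] = 2.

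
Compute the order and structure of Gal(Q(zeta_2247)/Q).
|Gal(Q(zeta_2247)/Q)| = phi(2247) = 1272; group ≅ (Z/2247Z)^* ≅ Z/2Z × Z/6Z × Z/106Z

The n-th cyclotomic polynomial Φ_2247(x) is the minimal polynomial of zeta_2247 over Q and has degree phi(2247) = 1272. So Q(zeta_2247) is a degree-1272 Galois extension with Galois group (Z/2247Z)^*. By CRT, (Z/2247Z)^* ≅ (Z/3Z)^* × (Z/7Z)^* × (Z/107Z)^*. Each prime-power unit group is (Z/3Z)^* ≅ Z/2Z; (Z/7Z)^* ≅ Z/6Z; (Z/107Z)^* ≅ Z/106Z. Hence Gal(Q(zeta_2247)/Q) ≅ Z/2Z × Z/6Z × Z/106Z.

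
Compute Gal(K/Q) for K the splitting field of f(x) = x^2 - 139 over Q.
Gal(K/Q) = Z/2Z (cyclic of order 2)

x^2 - 139 is irreducible over Q since 139 is not a rational square. The splitting field Q(sqrt(139)) has degree 2 over Q, and its unique nontrivial automorphism is sqrt(139) ↦ -sqrt(139). Hence Gal(Q(sqrt(139))/Q) = Z/2Z.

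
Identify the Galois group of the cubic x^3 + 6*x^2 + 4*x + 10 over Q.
Gal(K/Q) = S_3 (symmetric group of order 6)

Compute the discriminant of x^3 + (6)*x^2 + (4)*x + (10): Δ = -6700. Since Δ is not a rational square, the Galois group is not contained in A_3; it must be the full S_3 (irreducibility of the cubic rules out anything smaller).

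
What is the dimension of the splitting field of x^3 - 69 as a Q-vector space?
[K:Q] = 6

x^3 - 69 has one real root r = 69^(1/3) and two complex roots r*zeta_3, r*zeta_3^2 where zeta_3 = e^(2*pi*i/3). The splitting field is Q(r, zeta_3). [Q(r):Q] = 3 and [Q(zeta_3):Q] = 2 with gcd = 1, so [Q(r, zeta_3):Q] = 3 * 2 = 6.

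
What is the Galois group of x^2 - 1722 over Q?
Gal(K/Q) = Z/2Z (cyclic of order 2)

x^2 - 1722 is irreducible over Q since 1722 is not a rational square. The splitting field Q(sqrt(1722)) has degree 2 over Q, and its unique nontrivial automorphism is sqrt(1722) ↦ -sqrt(1722). Hence Gal(Q(sqrt(1722))/Q) = Z/2Z.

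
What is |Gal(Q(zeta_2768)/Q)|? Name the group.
|Gal(Q(zeta_2768)/Q)| = phi(2768) = 1376; group ≅ (Z/2768Z)^* ≅ Z/2Z × Z/4Z × Z/172Z

The n-th cyclotomic polynomial Φ_2768(x) is the minimal polynomial of zeta_2768 over Q and has degree phi(2768) = 1376. So Q(zeta_2768) is a degree-1376 Galois extension with Galois group (Z/2768Z)^*. By CRT, (Z/2768Z)^* ≅ (Z/16Z)^* × (Z/173Z)^*. Each prime-power unit group is (Z/16Z)^* ≅ Z/2Z × Z/4Z; (Z/173Z)^* ≅ Z/172Z. Hence Gal(Q(zeta_2768)/Q) ≅ Z/2Z × Z/4Z × Z/172Z.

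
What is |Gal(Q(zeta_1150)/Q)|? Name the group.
|Gal(Q(zeta_1150)/Q)| = phi(1150) = 440; group ≅ (Z/1150Z)^* ≅ Z/20Z × Z/22Z

The n-th cyclotomic polynomial Φ_1150(x) is the minimal polynomial of zeta_1150 over Q and has degree phi(1150) = 440. So Q(zeta_1150) is a degree-440 Galois extension with Galois group (Z/1150Z)^*. By CRT, (Z/1150Z)^* ≅ (Z/2Z)^* × (Z/25Z)^* × (Z/23Z)^*. Each prime-power unit group is (Z/2Z)^* ≅ trivial group (order 1); (Z/25Z)^* ≅ Z/20Z; (Z/23Z)^* ≅ Z/22Z. Hence Gal(Q(zeta_1150)/Q) ≅ Z/20Z × Z/22Z.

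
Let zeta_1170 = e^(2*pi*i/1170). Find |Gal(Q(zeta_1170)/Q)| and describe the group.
|Gal(Q(zeta_1170)/Q)| = phi(1170) = 288; group ≅ (Z/1170Z)^* ≅ Z/4Z × Z/6Z × Z/12Z

The n-th cyclotomic polynomial Φ_1170(x) is the minimal polynomial of zeta_1170 over Q and has degree phi(1170) = 288. So Q(zeta_1170) is a degree-288 Galois extension with Galois group (Z/1170Z)^*. By CRT, (Z/1170Z)^* ≅ (Z/2Z)^* × (Z/9Z)^* × (Z/5Z)^* × (Z/13Z)^*. Each prime-power unit group is (Z/2Z)^* ≅ trivial group (order 1); (Z/9Z)^* ≅ Z/6Z; (Z/5Z)^* ≅ Z/4Z; (Z/13Z)^* ≅ Z/12Z. Hence Gal(Q(zeta_1170)/Q) ≅ Z/4Z × Z/6Z × Z/12Z.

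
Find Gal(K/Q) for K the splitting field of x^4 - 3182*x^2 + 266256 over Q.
Gal(K/Q) = Z/2Z (cyclic of order 2)

f factors as (x^2 - 3096)(x^2 - 86), so the splitting field is K = Q(sqrt(3096), sqrt(86)). The squarefree part of 3096 is 86 and the squarefree part of 86 is also 86, so sqrt(3096) and sqrt(86) are both rational multiples of sqrt(86). Hence Q(sqrt(3096)) = Q(sqrt(86)) = Q(sqrt(86)), and the splitting field collapses to a single degree-2 extension with Galois group Z/2Z.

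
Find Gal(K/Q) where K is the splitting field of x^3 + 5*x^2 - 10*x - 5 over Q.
Gal(K/Q) = S_3 (symmetric group of order 6)

Compute the discriminant of x^3 + (5)*x^2 + (-10)*x + (-5): Δ = 12825. Since Δ is not a rational square, the Galois group is not contained in A_3; it must be the full S_3 (irreducibility of the cubic rules out anything smaller).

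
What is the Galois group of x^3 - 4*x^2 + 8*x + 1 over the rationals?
Gal(K/Q) = S_3 (symmetric group of order 6)

Compute the discriminant of x^3 + (-4)*x^2 + (8)*x + (1): Δ = -1371. Since Δ is not a rational square, the Galois group is not contained in A_3; it must be the full S_3 (irreducibility of the cubic rules out anything smaller).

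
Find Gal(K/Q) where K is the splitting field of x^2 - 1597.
Gal(K/Q) = Z/2Z (cyclic of order 2)

x^2 - 1597 is irreducible over Q since 1597 is not a rational square. The splitting field Q(sqrt(1597)) has degree 2 over Q, and its unique nontrivial automorphism is sqrt(1597) ↦ -sqrt(1597). Hence Gal(Q(sqrt(1597))/Q) = Z/2Z.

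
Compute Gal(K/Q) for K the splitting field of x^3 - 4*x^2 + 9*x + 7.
Gal(K/Q) = S_3 (symmetric group of order 6)

Compute the discriminant of x^3 + (-4)*x^2 + (9)*x + (7): Δ = -5687. Since Δ is not a rational square, the Galois group is not contained in A_3; it must be the full S_3 (irreducibility of the cubic rules out anything smaller).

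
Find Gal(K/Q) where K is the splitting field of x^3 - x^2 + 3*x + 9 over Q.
Gal(K/Q) = S_3 (symmetric group of order 6)

Compute the discriminant of x^3 + (-1)*x^2 + (3)*x + (9): Δ = -2736. Since Δ is not a rational square, the Galois group is not contained in A_3; it must be the full S_3 (irreducibility of the cubic rules out anything smaller).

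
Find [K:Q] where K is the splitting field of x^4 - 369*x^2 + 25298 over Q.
[K:Q] = 4

f factors as (x^2 - 278)(x^2 - 91); the splitting field is K = Q(sqrt(278), sqrt(91)). Since 278, 91, and 25298 are all non-squares in Q, the three subfields Q(sqrt(278)), Q(sqrt(91)), Q(sqrt(25298)) are distinct degree-2 extensions, so [K:Q] = 4 (Klein four Galois group).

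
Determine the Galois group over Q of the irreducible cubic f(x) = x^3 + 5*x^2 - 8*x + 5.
Gal(K/Q) = S_3 (symmetric group of order 6)

Compute the discriminant of x^3 + (5)*x^2 + (-8)*x + (5): Δ = -3127. Since Δ is not a rational square, the Galois group is not contained in A_3; it must be the full S_3 (irreducibility of the cubic rules out anything smaller).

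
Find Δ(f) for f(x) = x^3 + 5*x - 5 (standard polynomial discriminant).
Δ = -1175

For a depressed cubic x^3 + p x + q the discriminant is Δ = -4 p^3 - 27 q^2 = -4*(5)^3 - 27*(-5)^2 = -500 - 675 = -1175.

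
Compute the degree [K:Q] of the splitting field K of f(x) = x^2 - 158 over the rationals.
[K:Q] = 2

The polynomial x^2 - 158 is irreducible over Q since 158 is not a perfect square. Its splitting field is Q(sqrt(158)), which has degree 2 over Q.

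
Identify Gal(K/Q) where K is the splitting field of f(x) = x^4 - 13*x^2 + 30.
Gal(K/Q) = V_4 (Klein four-group, Z/2Z × Z/2Z)

f factors as (x^2 - 10)(x^2 - 3), so the splitting field is K = Q(sqrt(10), sqrt(3)). The elements 10, 3, 30 are all non-squares in Q, so sqrt(10) and sqrt(3) generate independent quadratic extensions. Thus [K:Q] = 4 and Gal(K/Q) is generated by the two order-2 automorphisms sqrt(10) ↦ -sqrt(10) and sqrt(3) ↦ -sqrt(3), giving V_4.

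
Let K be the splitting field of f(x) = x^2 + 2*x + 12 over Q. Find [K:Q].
[K:Q] = 2

The discriminant of x^2 + (2)*x + (12) is b^2 - 4c = 4 - (48) = -44. Since -44 is not a perfect square in Q, the polynomial is irreducible over Q. Its two roots generate a degree-2 extension, so [K:Q] = 2.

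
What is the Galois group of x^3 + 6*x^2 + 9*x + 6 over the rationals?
Gal(K/Q) = S_3 (symmetric group of order 6)

Compute the discriminant of x^3 + (6)*x^2 + (9)*x + (6): Δ = -324. Since Δ is not a rational square, the Galois group is not contained in A_3; it must be the full S_3 (irreducibility of the cubic rules out anything smaller).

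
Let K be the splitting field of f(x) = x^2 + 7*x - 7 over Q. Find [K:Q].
[K:Q] = 2

The discriminant of x^2 + (7)*x + (-7) is b^2 - 4c = 49 - (-28) = 77. Since 77 is not a perfect square in Q, the polynomial is irreducible over Q. Its two roots generate a degree-2 extension, so [K:Q] = 2.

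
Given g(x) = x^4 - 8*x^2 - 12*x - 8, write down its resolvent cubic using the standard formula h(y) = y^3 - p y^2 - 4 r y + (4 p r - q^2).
h(y) = y^3 + 8*y^2 + 32*y + 112

Identify coefficients: p = -8, q = -12, r = -8.
Plug into h(y) = y^3 - p y^2 - 4 r y + (4 p r - q^2):
  h(y) = y^3 - (-8) y^2 - 4*(-8) y + (4*(-8)*(-8) - (-12)^2)
       = y^3 + (8) y^2 + (32) y + (112).
Simplifying: h(y) = y^3 + 8*y^2 + 32*y + 112.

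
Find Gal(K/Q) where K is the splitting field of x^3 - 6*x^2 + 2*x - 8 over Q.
Gal(K/Q) = S_3 (symmetric group of order 6)

Compute the discriminant of x^3 + (-6)*x^2 + (2)*x + (-8): Δ = -6800. Since Δ is not a rational square, the Galois group is not contained in A_3; it must be the full S_3 (irreducibility of the cubic rules out anything smaller).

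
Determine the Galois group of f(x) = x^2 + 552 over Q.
Gal(K/Q) = Z/2Z (cyclic of order 2)

x^2 + 552 is irreducible over Q since -552 is not a rational square. The splitting field Q(sqrt(-552)) has degree 2 over Q, and its unique nontrivial automorphism is sqrt(-552) ↦ -sqrt(-552). Hence Gal(Q(sqrt(-552))/Q) = Z/2Z.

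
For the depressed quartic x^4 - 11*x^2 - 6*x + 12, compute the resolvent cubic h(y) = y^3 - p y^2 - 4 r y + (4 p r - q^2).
h(y) = y^3 + 11*y^2 - 48*y - 564

Identify coefficients: p = -11, q = -6, r = 12.
Plug into h(y) = y^3 - p y^2 - 4 r y + (4 p r - q^2):
  h(y) = y^3 - (-11) y^2 - 4*(12) y + (4*(-11)*(12) - (-6)^2)
       = y^3 + (11) y^2 + (-48) y + (-564).
Simplifying: h(y) = y^3 + 11*y^2 - 48*y - 564.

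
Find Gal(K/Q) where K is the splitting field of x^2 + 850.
Gal(K/Q) = Z/2Z (cyclic of order 2)

x^2 + 850 is irreducible over Q since -850 is not a rational square. The splitting field Q(sqrt(-850)) has degree 2 over Q, and its unique nontrivial automorphism is sqrt(-850) ↦ -sqrt(-850). Hence Gal(Q(sqrt(-850))/Q) = Z/2Z.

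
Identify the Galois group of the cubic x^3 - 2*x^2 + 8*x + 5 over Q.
Gal(K/Q) = S_3 (symmetric group of order 6)

Compute the discriminant of x^3 + (-2)*x^2 + (8)*x + (5): Δ = -3747. Since Δ is not a rational square, the Galois group is not contained in A_3; it must be the full S_3 (irreducibility of the cubic rules out anything smaller).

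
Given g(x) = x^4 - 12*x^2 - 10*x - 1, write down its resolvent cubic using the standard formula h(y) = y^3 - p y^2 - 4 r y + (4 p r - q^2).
h(y) = y^3 + 12*y^2 + 4*y - 52

Identify coefficients: p = -12, q = -10, r = -1.
Plug into h(y) = y^3 - p y^2 - 4 r y + (4 p r - q^2):
  h(y) = y^3 - (-12) y^2 - 4*(-1) y + (4*(-12)*(-1) - (-10)^2)
       = y^3 + (12) y^2 + (4) y + (-52).
Simplifying: h(y) = y^3 + 12*y^2 + 4*y - 52.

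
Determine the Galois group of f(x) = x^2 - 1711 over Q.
Gal(K/Q) = Z/2Z (cyclic of order 2)

x^2 - 1711 is irreducible over Q since 1711 is not a rational square. The splitting field Q(sqrt(1711)) has degree 2 over Q, and its unique nontrivial automorphism is sqrt(1711) ↦ -sqrt(1711). Hence Gal(Q(sqrt(1711))/Q) = Z/2Z.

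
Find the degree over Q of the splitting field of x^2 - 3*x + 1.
[K:Q] = 2

The discriminant of x^2 + (-3)*x + (1) is b^2 - 4c = 9 - (4) = 5. Since 5 is not a perfect square in Q, the polynomial is irreducible over Q. Its two roots generate a degree-2 extension, so [K:Q] = 2.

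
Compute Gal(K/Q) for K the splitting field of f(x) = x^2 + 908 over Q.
Gal(K/Q) = Z/2Z (cyclic of order 2)

x^2 + 908 is irreducible over Q since -908 is not a rational square. The splitting field Q(sqrt(-908)) has degree 2 over Q, and its unique nontrivial automorphism is sqrt(-908) ↦ -sqrt(-908). Hence Gal(Q(sqrt(-908))/Q) = Z/2Z.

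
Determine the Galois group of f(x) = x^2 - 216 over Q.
Gal(K/Q) = Z/2Z (cyclic of order 2)

x^2 - 216 is irreducible over Q since 216 is not a rational square. The splitting field Q(sqrt(216)) has degree 2 over Q, and its unique nontrivial automorphism is sqrt(216) ↦ -sqrt(216). Hence Gal(Q(sqrt(216))/Q) = Z/2Z.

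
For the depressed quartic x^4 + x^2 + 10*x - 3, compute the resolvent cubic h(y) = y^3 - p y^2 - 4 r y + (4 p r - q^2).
h(y) = y^3 - y^2 + 12*y - 112

Identify coefficients: p = 1, q = 10, r = -3.
Plug into h(y) = y^3 - p y^2 - 4 r y + (4 p r - q^2):
  h(y) = y^3 - (1) y^2 - 4*(-3) y + (4*(1)*(-3) - (10)^2)
       = y^3 + (-1) y^2 + (12) y + (-112).
Simplifying: h(y) = y^3 - y^2 + 12*y - 112.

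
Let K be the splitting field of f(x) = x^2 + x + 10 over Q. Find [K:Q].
[K:Q] = 2

The discriminant of x^2 + (1)*x + (10) is b^2 - 4c = 1 - (40) = -39. Since -39 is not a perfect square in Q, the polynomial is irreducible over Q. Its two roots generate a degree-2 extension, so [K:Q] = 2.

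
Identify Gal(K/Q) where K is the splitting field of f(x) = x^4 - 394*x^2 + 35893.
Gal(K/Q) = V_4 (Klein four-group, Z/2Z × Z/2Z)

f factors as (x^2 - 251)(x^2 - 143), so the splitting field is K = Q(sqrt(251), sqrt(143)). The elements 251, 143, 35893 are all non-squares in Q, so sqrt(251) and sqrt(143) generate independent quadratic extensions. Thus [K:Q] = 4 and Gal(K/Q) is generated by the two order-2 automorphisms sqrt(251) ↦ -sqrt(251) and sqrt(143) ↦ -sqrt(143), giving V_4.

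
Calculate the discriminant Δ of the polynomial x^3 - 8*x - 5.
Δ = 1373

For a depressed cubic x^3 + p x + q the discriminant is Δ = -4 p^3 - 27 q^2 = -4*(-8)^3 - 27*(-5)^2 = 2048 - 675 = 1373.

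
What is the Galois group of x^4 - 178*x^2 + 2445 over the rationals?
Gal(K/Q) = V_4 (Klein four-group, Z/2Z × Z/2Z)

f factors as (x^2 - 163)(x^2 - 15), so the splitting field is K = Q(sqrt(163), sqrt(15)). The elements 163, 15, 2445 are all non-squares in Q, so sqrt(163) and sqrt(15) generate independent quadratic extensions. Thus [K:Q] = 4 and Gal(K/Q) is generated by the two order-2 automorphisms sqrt(163) ↦ -sqrt(163) and sqrt(15) ↦ -sqrt(15), giving V_4.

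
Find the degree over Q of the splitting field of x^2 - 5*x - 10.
[K:Q] = 2

The discriminant of x^2 + (-5)*x + (-10) is b^2 - 4c = 25 - (-40) = 65. Since 65 is not a perfect square in Q, the polynomial is irreducible over Q. Its two roots generate a degree-2 extension, so [K:Q] = 2.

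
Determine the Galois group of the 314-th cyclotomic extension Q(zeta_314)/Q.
|Gal(Q(zeta_314)/Q)| = phi(314) = 156; group ≅ (Z/314Z)^* ≅ Z/156Z

The n-th cyclotomic polynomial Φ_314(x) is the minimal polynomial of zeta_314 over Q and has degree phi(314) = 156. So Q(zeta_314) is a degree-156 Galois extension with Galois group (Z/314Z)^*. By CRT, (Z/314Z)^* ≅ (Z/2Z)^* × (Z/157Z)^*. Each prime-power unit group is (Z/2Z)^* ≅ trivial group (order 1); (Z/157Z)^* ≅ Z/156Z. Hence Gal(Q(zeta_314)/Q) ≅ Z/156Z.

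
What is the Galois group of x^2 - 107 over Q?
Gal(K/Q) = Z/2Z (cyclic of order 2)

x^2 - 107 is irreducible over Q since 107 is not a rational square. The splitting field Q(sqrt(107)) has degree 2 over Q, and its unique nontrivial automorphism is sqrt(107) ↦ -sqrt(107). Hence Gal(Q(sqrt(107))/Q) = Z/2Z.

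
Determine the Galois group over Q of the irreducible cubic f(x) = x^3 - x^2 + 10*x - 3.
Gal(K/Q) = S_3 (symmetric group of order 6)

Compute the discriminant of x^3 + (-1)*x^2 + (10)*x + (-3): Δ = -3615. Since Δ is not a rational square, the Galois group is not contained in A_3; it must be the full S_3 (irreducibility of the cubic rules out anything smaller).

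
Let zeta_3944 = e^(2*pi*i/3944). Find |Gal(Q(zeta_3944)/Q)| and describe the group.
|Gal(Q(zeta_3944)/Q)| = phi(3944) = 1792; group ≅ (Z/3944Z)^* ≅ Z/2Z × Z/2Z × Z/16Z × Z/28Z

The n-th cyclotomic polynomial Φ_3944(x) is the minimal polynomial of zeta_3944 over Q and has degree phi(3944) = 1792. So Q(zeta_3944) is a degree-1792 Galois extension with Galois group (Z/3944Z)^*. By CRT, (Z/3944Z)^* ≅ (Z/8Z)^* × (Z/17Z)^* × (Z/29Z)^*. Each prime-power unit group is (Z/8Z)^* ≅ Z/2Z × Z/2Z; (Z/17Z)^* ≅ Z/16Z; (Z/29Z)^* ≅ Z/28Z. Hence Gal(Q(zeta_3944)/Q) ≅ Z/2Z × Z/2Z × Z/16Z × Z/28Z.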